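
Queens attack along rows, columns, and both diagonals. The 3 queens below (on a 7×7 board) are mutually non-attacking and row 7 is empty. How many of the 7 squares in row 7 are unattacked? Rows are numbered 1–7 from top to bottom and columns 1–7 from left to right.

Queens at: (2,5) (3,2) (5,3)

(2,5) attacks row 7 at column 5.
(3,2) attacks row 7 at column 2 and diagonals 6.
(5,3) attacks row 7 at column 3 and diagonals 1, 5.
Attacked columns: {1, 2, 3, 5, 6}. Safe: {4, 7}.

2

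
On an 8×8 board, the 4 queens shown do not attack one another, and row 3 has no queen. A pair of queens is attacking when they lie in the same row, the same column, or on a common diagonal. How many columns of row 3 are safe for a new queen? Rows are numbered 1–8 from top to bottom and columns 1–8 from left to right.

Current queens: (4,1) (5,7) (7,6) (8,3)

(4,1) attacks row 3 at column 1 and diagonals 2.
(5,7) attacks row 3 at column 7 and diagonals 5.
(7,6) attacks row 3 at column 6 and diagonals 2.
(8,3) attacks row 3 at column 3 and diagonals 8.
Attacked columns: {1, 2, 3, 5, 6, 7, 8}. Safe: {4}.

1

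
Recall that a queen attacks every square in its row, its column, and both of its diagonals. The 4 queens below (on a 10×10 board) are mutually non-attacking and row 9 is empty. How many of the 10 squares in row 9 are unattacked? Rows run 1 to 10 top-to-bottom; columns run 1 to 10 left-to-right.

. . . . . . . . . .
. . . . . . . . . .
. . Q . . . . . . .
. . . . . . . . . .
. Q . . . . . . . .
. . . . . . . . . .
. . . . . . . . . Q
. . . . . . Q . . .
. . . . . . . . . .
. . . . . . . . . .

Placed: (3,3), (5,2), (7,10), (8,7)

3

(3,3) attacks row 9 at column 3 and diagonals 9.
(5,2) attacks row 9 at column 2 and diagonals 6.
(7,10) attacks row 9 at column 10 and diagonals 8.
(8,7) attacks row 9 at column 7 and diagonals 6, 8.
Attacked columns: {2, 3, 6, 7, 8, 9, 10}. Safe: {1, 4, 5}.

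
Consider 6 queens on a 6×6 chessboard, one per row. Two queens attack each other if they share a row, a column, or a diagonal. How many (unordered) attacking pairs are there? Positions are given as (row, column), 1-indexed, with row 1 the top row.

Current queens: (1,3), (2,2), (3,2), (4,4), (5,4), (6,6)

Same column: (2,2)–(3,2) (column 2); (4,4)–(5,4) (column 4).
Same diagonal: (1,3)–(2,2) (|1−2| = |3−2| = 1); (2,2)–(4,4) (|2−4| = |2−4| = 2); (2,2)–(6,6) (|2−6| = |2−6| = 4); (3,2)–(5,4) (|3−5| = |2−4| = 2); (4,4)–(6,6) (|4−6| = |4−6| = 2).
Total attacking pairs: 7.

7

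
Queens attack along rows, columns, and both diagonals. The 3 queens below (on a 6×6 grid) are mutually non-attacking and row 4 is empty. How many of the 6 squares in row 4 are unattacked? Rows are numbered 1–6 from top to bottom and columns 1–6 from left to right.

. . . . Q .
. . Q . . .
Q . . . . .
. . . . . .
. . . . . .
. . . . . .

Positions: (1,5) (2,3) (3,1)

2

(1,5) attacks row 4 at column 5 and diagonals 2.
(2,3) attacks row 4 at column 3 and diagonals 1, 5.
(3,1) attacks row 4 at column 1 and diagonals 2.
Attacked columns: {1, 2, 3, 5}. Safe: {4, 6}.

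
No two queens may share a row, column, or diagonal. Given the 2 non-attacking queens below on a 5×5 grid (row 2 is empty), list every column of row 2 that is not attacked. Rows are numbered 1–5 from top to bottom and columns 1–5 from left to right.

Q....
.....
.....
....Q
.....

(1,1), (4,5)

columns 4

(1,1) attacks row 2 at column 1 and diagonals 2.
(4,5) attacks row 2 at column 5 and diagonals 3.
Attacked columns: {1, 2, 3, 5}. Safe: {4}.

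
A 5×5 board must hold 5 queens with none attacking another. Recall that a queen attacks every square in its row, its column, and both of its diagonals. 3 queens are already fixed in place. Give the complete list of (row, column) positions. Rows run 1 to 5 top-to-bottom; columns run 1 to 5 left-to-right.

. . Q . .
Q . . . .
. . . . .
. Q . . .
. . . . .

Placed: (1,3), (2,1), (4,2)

(1,3) (2,1) (3,4) (4,2) (5,5)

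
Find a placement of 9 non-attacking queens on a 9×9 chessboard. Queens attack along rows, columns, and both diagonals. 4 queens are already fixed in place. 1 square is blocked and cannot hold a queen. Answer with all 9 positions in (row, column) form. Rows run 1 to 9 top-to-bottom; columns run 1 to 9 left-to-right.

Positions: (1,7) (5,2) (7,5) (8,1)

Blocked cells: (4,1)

Row 2: attacked by (1,7)→{6,7,8}; (5,2)→{2,5}; (7,5)→{5}; (8,1)→{1,7}. Safe: 3, 4, 9. Place at column 3.
Row 3: attacked by (1,7)→{5,7,9}; (2,3)→{2,3,4}; (5,2)→{2,4}; (7,5)→{1,5,9}; (8,1)→{1,6}. Safe: 8. Place at column 8.
Row 4: attacked by (1,7)→{4,7}; (2,3)→{1,3,5}; (3,8)→{7,8,9}; (5,2)→{1,2,3}; (7,5)→{2,5,8}; (8,1)→{1,5}. Blocked: 1. Safe: 6. Place at column 6.
Row 6: attacked by (1,7)→{2,7}; (2,3)→{3,7}; (3,8)→{5,8}; (4,6)→{4,6,8}; (5,2)→{1,2,3}; (7,5)→{4,5,6}; (8,1)→{1,3}. Safe: 9. Place at column 9.
Row 9: attacked by (1,7)→{7}; (2,3)→{3}; (3,8)→{2,8}; (4,6)→{1,6}; (5,2)→{2,6}; (6,9)→{6,9}; (7,5)→{3,5,7}; (8,1)→{1,2}. Safe: 4. Place at column 4.
Columns [7, 3, 8, 6, 2, 9, 5, 1, 4], r−c [-6, -1, -5, -2, 3, -3, 2, 7, 5], r+c [8, 5, 11, 10, 7, 15, 12, 9, 13] are all distinct, so no two queens attack.

(1,7) (2,3) (3,8) (4,6) (5,2) (6,9) (7,5) (8,1) (9,4)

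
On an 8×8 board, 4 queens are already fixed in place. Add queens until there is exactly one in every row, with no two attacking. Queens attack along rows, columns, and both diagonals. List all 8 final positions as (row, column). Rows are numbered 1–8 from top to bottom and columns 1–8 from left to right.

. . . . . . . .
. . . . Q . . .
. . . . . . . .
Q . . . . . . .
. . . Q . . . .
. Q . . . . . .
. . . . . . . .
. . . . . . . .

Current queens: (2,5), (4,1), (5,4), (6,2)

Row 1: attacked by (2,5)→{4,5,6}; (4,1)→{1,4}; (5,4)→{4,8}; (6,2)→{2,7}. Safe: 3. Place at column 3.
Row 3: attacked by (1,3)→{1,3,5}; (2,5)→{4,5,6}; (4,1)→{1,2}; (5,4)→{2,4,6}; (6,2)→{2,5}. Safe: 7, 8. Place at column 7.
Row 7: attacked by (1,3)→{3}; (2,5)→{5}; (3,7)→{3,7}; (4,1)→{1,4}; (5,4)→{2,4,6}; (6,2)→{1,2,3}. Safe: 8. Place at column 8.
Row 8: attacked by (1,3)→{3}; (2,5)→{5}; (3,7)→{2,7}; (4,1)→{1,5}; (5,4)→{1,4,7}; (6,2)→{2,4}; (7,8)→{7,8}. Safe: 6. Place at column 6.
Columns [3, 5, 7, 1, 4, 2, 8, 6], r−c [-2, -3, -4, 3, 1, 4, -1, 2], r+c [4, 7, 10, 5, 9, 8, 15, 14] are all distinct, so no two queens attack.

(1,3) (2,5) (3,7) (4,1) (5,4) (6,2) (7,8) (8,6)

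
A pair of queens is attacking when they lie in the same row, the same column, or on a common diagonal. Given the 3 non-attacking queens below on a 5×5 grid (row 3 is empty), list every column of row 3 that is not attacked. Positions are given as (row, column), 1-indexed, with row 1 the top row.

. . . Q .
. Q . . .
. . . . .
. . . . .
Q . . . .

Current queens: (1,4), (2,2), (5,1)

(1,4) attacks row 3 at column 4 and diagonals 2.
(2,2) attacks row 3 at column 2 and diagonals 1, 3.
(5,1) attacks row 3 at column 1 and diagonals 3.
Attacked columns: {1, 2, 3, 4}. Safe: {5}.

columns 5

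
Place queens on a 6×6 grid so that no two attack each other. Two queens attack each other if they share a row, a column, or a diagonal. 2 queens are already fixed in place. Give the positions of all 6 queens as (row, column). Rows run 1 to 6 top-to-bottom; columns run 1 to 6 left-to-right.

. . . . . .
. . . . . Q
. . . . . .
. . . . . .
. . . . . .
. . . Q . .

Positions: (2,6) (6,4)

(1,3) (2,6) (3,2) (4,5) (5,1) (6,4)

Row 1: attacked by (2,6)→{5,6}; (6,4)→{4}. Safe: 1, 2, 3. Place at column 3.
Row 3: attacked by (1,3)→{1,3,5}; (2,6)→{5,6}; (6,4)→{1,4}. Safe: 2. Place at column 2.
Row 4: attacked by (1,3)→{3,6}; (2,6)→{4,6}; (3,2)→{1,2,3}; (6,4)→{2,4,6}. Safe: 5. Place at column 5.
Row 5: attacked by (1,3)→{3}; (2,6)→{3,6}; (3,2)→{2,4}; (4,5)→{4,5,6}; (6,4)→{3,4,5}. Safe: 1. Place at column 1.
Columns [3, 6, 2, 5, 1, 4], r−c [-2, -4, 1, -1, 4, 2], r+c [4, 8, 5, 9, 6, 10] are all distinct, so no two queens attack.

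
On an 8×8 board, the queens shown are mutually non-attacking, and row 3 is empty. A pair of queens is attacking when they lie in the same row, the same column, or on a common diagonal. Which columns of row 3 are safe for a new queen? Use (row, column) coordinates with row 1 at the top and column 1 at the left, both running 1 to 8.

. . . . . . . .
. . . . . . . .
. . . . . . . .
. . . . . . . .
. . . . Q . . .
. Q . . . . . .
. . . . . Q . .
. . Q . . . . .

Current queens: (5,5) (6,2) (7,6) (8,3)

(5,5) attacks row 3 at column 5 and diagonals 3, 7.
(6,2) attacks row 3 at column 2 and diagonals 5.
(7,6) attacks row 3 at column 6 and diagonals 2.
(8,3) attacks row 3 at column 3 and diagonals 8.
Attacked columns: {2, 3, 5, 6, 7, 8}. Safe: {1, 4}.

columns 1, 4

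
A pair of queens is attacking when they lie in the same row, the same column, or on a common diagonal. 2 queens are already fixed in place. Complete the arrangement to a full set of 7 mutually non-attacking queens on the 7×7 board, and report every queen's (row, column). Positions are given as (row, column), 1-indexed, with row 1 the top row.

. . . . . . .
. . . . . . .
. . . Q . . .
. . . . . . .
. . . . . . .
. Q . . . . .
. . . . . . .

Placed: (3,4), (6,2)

(1,3) (2,7) (3,4) (4,1) (5,5) (6,2) (7,6)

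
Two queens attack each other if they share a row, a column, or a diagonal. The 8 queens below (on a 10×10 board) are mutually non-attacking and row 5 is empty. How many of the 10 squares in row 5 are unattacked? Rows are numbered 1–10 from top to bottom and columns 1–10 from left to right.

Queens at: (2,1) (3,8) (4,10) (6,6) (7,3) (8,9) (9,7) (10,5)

1

(2,1) attacks row 5 at column 1 and diagonals 4.
(3,8) attacks row 5 at column 8 and diagonals 6, 10.
(4,10) attacks row 5 at column 10 and diagonals 9.
(6,6) attacks row 5 at column 6 and diagonals 5, 7.
(7,3) attacks row 5 at column 3 and diagonals 1, 5.
(8,9) attacks row 5 at column 9 and diagonals 6.
(9,7) attacks row 5 at column 7 and diagonals 3.
(10,5) attacks row 5 at column 5 and diagonals 10.
Attacked columns: {1, 3, 4, 5, 6, 7, 8, 9, 10}. Safe: {2}.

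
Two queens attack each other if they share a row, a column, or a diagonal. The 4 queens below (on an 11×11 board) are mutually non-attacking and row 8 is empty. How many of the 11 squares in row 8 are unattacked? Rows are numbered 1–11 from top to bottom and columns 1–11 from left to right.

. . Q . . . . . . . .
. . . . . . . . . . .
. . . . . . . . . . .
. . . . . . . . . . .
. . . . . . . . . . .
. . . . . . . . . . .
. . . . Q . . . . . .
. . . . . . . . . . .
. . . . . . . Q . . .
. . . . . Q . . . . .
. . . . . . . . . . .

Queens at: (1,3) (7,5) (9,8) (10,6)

3

(1,3) attacks row 8 at column 3 and diagonals 10.
(7,5) attacks row 8 at column 5 and diagonals 4, 6.
(9,8) attacks row 8 at column 8 and diagonals 7, 9.
(10,6) attacks row 8 at column 6 and diagonals 4, 8.
Attacked columns: {3, 4, 5, 6, 7, 8, 9, 10}. Safe: {1, 2, 11}.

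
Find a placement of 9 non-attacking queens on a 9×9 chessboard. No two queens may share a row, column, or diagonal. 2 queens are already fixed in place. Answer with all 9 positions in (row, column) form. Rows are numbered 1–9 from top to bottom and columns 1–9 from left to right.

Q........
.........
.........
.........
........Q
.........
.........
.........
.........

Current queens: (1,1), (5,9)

(1,1) (2,3) (3,8) (4,6) (5,9) (6,2) (7,5) (8,7) (9,4)

Row 2: attacked by (1,1)→{1,2}; (5,9)→{6,9}. Safe: 3, 4, 5, 7, 8. Place at column 3.
Row 3: attacked by (1,1)→{1,3}; (2,3)→{2,3,4}; (5,9)→{7,9}. Safe: 5, 6, 8. Place at column 8.
Row 4: attacked by (1,1)→{1,4}; (2,3)→{1,3,5}; (3,8)→{7,8,9}; (5,9)→{8,9}. Safe: 2, 6. Place at column 6.
Row 6: attacked by (1,1)→{1,6}; (2,3)→{3,7}; (3,8)→{5,8}; (4,6)→{4,6,8}; (5,9)→{8,9}. Safe: 2. Place at column 2.
Row 7: attacked by (1,1)→{1,7}; (2,3)→{3,8}; (3,8)→{4,8}; (4,6)→{3,6,9}; (5,9)→{7,9}; (6,2)→{1,2,3}. Safe: 5. Place at column 5.
Row 8: attacked by (1,1)→{1,8}; (2,3)→{3,9}; (3,8)→{3,8}; (4,6)→{2,6}; (5,9)→{6,9}; (6,2)→{2,4}; (7,5)→{4,5,6}. Safe: 7. Place at column 7.
Row 9: attacked by (1,1)→{1,9}; (2,3)→{3}; (3,8)→{2,8}; (4,6)→{1,6}; (5,9)→{5,9}; (6,2)→{2,5}; (7,5)→{3,5,7}; (8,7)→{6,7,8}. Safe: 4. Place at column 4.
Columns [1, 3, 8, 6, 9, 2, 5, 7, 4], r−c [0, -1, -5, -2, -4, 4, 2, 1, 5], r+c [2, 5, 11, 10, 14, 8, 12, 15, 13] are all distinct, so no two queens attack.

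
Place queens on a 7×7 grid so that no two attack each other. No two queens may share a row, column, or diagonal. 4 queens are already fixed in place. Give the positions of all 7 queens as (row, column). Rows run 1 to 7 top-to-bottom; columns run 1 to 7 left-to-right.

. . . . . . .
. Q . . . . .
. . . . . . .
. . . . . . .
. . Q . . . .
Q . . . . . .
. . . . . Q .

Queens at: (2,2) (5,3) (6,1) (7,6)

(1,4) (2,2) (3,7) (4,5) (5,3) (6,1) (7,6)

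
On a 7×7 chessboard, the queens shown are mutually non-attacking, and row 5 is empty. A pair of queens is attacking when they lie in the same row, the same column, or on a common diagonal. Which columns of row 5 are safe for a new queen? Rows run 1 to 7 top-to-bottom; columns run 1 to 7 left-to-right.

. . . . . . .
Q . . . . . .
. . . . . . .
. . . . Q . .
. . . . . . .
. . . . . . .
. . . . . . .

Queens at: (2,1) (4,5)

columns 2, 3, 7

(2,1) attacks row 5 at column 1 and diagonals 4.
(4,5) attacks row 5 at column 5 and diagonals 4, 6.
Attacked columns: {1, 4, 5, 6}. Safe: {2, 3, 7}.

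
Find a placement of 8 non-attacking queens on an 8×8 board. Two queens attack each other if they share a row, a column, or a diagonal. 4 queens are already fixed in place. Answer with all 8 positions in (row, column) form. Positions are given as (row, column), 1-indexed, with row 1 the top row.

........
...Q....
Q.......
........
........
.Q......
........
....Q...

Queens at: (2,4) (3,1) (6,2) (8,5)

Row 1: attacked by (2,4)→{3,4,5}; (3,1)→{1,3}; (6,2)→{2,7}; (8,5)→{5}. Safe: 6, 8. Place at column 8.
Row 4: attacked by (1,8)→{5,8}; (2,4)→{2,4,6}; (3,1)→{1,2}; (6,2)→{2,4}; (8,5)→{1,5}. Safe: 3, 7. Place at column 3.
Row 5: attacked by (1,8)→{4,8}; (2,4)→{1,4,7}; (3,1)→{1,3}; (4,3)→{2,3,4}; (6,2)→{1,2,3}; (8,5)→{2,5,8}. Safe: 6. Place at column 6.
Row 7: attacked by (1,8)→{2,8}; (2,4)→{4}; (3,1)→{1,5}; (4,3)→{3,6}; (5,6)→{4,6,8}; (6,2)→{1,2,3}; (8,5)→{4,5,6}. Safe: 7. Place at column 7.
Columns [8, 4, 1, 3, 6, 2, 7, 5], r−c [-7, -2, 2, 1, -1, 4, 0, 3], r+c [9, 6, 4, 7, 11, 8, 14, 13] are all distinct, so no two queens attack.

(1,8) (2,4) (3,1) (4,3) (5,6) (6,2) (7,7) (8,5)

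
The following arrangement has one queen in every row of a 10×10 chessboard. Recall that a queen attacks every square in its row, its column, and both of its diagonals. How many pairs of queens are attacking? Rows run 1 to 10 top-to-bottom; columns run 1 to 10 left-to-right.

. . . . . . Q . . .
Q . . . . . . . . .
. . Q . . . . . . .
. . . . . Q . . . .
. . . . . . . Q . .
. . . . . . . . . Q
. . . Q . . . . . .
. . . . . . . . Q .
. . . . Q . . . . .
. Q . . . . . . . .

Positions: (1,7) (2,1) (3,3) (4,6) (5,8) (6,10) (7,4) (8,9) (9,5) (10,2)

All columns are distinct and no two queens satisfy |Δrow| = |Δcol|, so no pair attacks.

0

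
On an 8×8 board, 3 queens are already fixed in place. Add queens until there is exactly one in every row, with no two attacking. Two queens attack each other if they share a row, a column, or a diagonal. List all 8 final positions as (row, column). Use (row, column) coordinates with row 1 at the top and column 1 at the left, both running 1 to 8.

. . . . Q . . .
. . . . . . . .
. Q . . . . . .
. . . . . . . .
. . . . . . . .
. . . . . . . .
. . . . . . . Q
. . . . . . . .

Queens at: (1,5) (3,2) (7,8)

(1,5) (2,7) (3,2) (4,6) (5,3) (6,1) (7,8) (8,4)

Row 2: attacked by (1,5)→{4,5,6}; (3,2)→{1,2,3}; (7,8)→{3,8}. Safe: 7. Place at column 7.
Row 4: attacked by (1,5)→{2,5,8}; (2,7)→{5,7}; (3,2)→{1,2,3}; (7,8)→{5,8}. Safe: 4, 6. Place at column 6.
Row 5: attacked by (1,5)→{1,5}; (2,7)→{4,7}; (3,2)→{2,4}; (4,6)→{5,6,7}; (7,8)→{6,8}. Safe: 3. Place at column 3.
Row 6: attacked by (1,5)→{5}; (2,7)→{3,7}; (3,2)→{2,5}; (4,6)→{4,6,8}; (5,3)→{2,3,4}; (7,8)→{7,8}. Safe: 1. Place at column 1.
Row 8: attacked by (1,5)→{5}; (2,7)→{1,7}; (3,2)→{2,7}; (4,6)→{2,6}; (5,3)→{3,6}; (6,1)→{1,3}; (7,8)→{7,8}. Safe: 4. Place at column 4.
Columns [5, 7, 2, 6, 3, 1, 8, 4], r−c [-4, -5, 1, -2, 2, 5, -1, 4], r+c [6, 9, 5, 10, 8, 7, 15, 12] are all distinct, so no two queens attack.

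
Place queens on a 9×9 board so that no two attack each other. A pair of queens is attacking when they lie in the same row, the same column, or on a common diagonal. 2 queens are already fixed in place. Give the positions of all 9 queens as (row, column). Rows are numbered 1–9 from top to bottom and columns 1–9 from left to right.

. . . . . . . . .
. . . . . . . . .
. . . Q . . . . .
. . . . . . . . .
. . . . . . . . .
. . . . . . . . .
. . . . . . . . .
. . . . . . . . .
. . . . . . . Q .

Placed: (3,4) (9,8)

Row 1: attacked by (3,4)→{2,4,6}; (9,8)→{8}. Safe: 1, 3, 5, 7, 9. Place at column 1.
Row 2: attacked by (1,1)→{1,2}; (3,4)→{3,4,5}; (9,8)→{1,8}. Safe: 6, 7, 9. Place at column 7.
Row 4: attacked by (1,1)→{1,4}; (2,7)→{5,7,9}; (3,4)→{3,4,5}; (9,8)→{3,8}. Safe: 2, 6. Place at column 6.
Row 5: attacked by (1,1)→{1,5}; (2,7)→{4,7}; (3,4)→{2,4,6}; (4,6)→{5,6,7}; (9,8)→{4,8}. Safe: 3, 9. Place at column 9.
Row 6: attacked by (1,1)→{1,6}; (2,7)→{3,7}; (3,4)→{1,4,7}; (4,6)→{4,6,8}; (5,9)→{8,9}; (9,8)→{5,8}. Safe: 2. Place at column 2.
Row 7: attacked by (1,1)→{1,7}; (2,7)→{2,7}; (3,4)→{4,8}; (4,6)→{3,6,9}; (5,9)→{7,9}; (6,2)→{1,2,3}; (9,8)→{6,8}. Safe: 5. Place at column 5.
Row 8: attacked by (1,1)→{1,8}; (2,7)→{1,7}; (3,4)→{4,9}; (4,6)→{2,6}; (5,9)→{6,9}; (6,2)→{2,4}; (7,5)→{4,5,6}; (9,8)→{7,8,9}. Safe: 3. Place at column 3.
Columns [1, 7, 4, 6, 9, 2, 5, 3, 8], r−c [0, -5, -1, -2, -4, 4, 2, 5, 1], r+c [2, 9, 7, 10, 14, 8, 12, 11, 17] are all distinct, so no two queens attack.

(1,1) (2,7) (3,4) (4,6) (5,9) (6,2) (7,5) (8,3) (9,8)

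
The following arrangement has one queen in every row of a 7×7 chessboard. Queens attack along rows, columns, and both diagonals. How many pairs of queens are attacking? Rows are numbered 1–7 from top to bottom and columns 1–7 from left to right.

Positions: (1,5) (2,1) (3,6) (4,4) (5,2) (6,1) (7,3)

2

Same column: (2,1)–(6,1) (column 1).
Same diagonal: (5,2)–(6,1) (|5−6| = |2−1| = 1).
Total attacking pairs: 2.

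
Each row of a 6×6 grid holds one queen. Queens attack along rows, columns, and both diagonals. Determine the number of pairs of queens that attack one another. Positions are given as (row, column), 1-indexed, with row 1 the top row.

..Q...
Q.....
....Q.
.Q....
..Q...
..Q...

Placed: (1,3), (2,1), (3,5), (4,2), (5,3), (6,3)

Same column: (1,3)–(5,3) (column 3); (1,3)–(6,3) (column 3); (5,3)–(6,3) (column 3).
Same diagonal: (1,3)–(3,5) (|1−3| = |3−5| = 2); (3,5)–(5,3) (|3−5| = |5−3| = 2); (4,2)–(5,3) (|4−5| = |2−3| = 1).
Total attacking pairs: 6.

6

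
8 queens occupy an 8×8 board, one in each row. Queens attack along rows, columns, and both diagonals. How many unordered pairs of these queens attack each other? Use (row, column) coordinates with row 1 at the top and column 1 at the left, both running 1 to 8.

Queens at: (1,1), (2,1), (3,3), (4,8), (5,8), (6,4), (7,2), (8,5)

4

Same column: (1,1)–(2,1) (column 1); (4,8)–(5,8) (column 8).
Same diagonal: (1,1)–(3,3) (|1−3| = |1−3| = 2); (5,8)–(8,5) (|5−8| = |8−5| = 3).
Total attacking pairs: 4.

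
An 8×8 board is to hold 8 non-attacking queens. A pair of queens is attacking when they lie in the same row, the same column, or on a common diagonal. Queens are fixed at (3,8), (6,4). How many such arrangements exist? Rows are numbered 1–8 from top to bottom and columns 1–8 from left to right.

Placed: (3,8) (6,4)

2

Branch on row 1: col 1 → 1; col 2 → 1; col 3 → 0; col 5 → 0; col 7 → 0.
Sum: 1 + 1 + 0 + 0 + 0 = 2.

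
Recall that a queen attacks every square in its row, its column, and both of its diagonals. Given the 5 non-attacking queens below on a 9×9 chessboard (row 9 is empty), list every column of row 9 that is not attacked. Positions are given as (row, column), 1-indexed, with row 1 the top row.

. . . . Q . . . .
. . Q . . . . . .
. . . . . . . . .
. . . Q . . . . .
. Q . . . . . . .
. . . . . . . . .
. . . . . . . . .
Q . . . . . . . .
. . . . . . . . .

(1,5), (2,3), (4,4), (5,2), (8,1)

columns 7, 8

(1,5) attacks row 9 at column 5.
(2,3) attacks row 9 at column 3.
(4,4) attacks row 9 at column 4 and diagonals 9.
(5,2) attacks row 9 at column 2 and diagonals 6.
(8,1) attacks row 9 at column 1 and diagonals 2.
Attacked columns: {1, 2, 3, 4, 5, 6, 9}. Safe: {7, 8}.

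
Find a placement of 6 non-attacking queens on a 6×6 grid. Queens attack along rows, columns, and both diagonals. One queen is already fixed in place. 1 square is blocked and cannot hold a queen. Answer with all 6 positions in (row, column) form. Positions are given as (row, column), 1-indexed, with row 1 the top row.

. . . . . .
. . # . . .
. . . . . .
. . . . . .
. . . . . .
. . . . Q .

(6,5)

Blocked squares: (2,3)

Row 1: attacked by (6,5)→{5}. Safe: 1, 2, 3, 4, 6. Place at column 2.
Row 2: attacked by (1,2)→{1,2,3}; (6,5)→{1,5}. Blocked: 3. Safe: 4, 6. Place at column 4.
Row 3: attacked by (1,2)→{2,4}; (2,4)→{3,4,5}; (6,5)→{2,5}. Safe: 1, 6. Place at column 6.
Row 4: attacked by (1,2)→{2,5}; (2,4)→{2,4,6}; (3,6)→{5,6}; (6,5)→{3,5}. Safe: 1. Place at column 1.
Row 5: attacked by (1,2)→{2,6}; (2,4)→{1,4}; (3,6)→{4,6}; (4,1)→{1,2}; (6,5)→{4,5,6}. Safe: 3. Place at column 3.
Columns [2, 4, 6, 1, 3, 5], r−c [-1, -2, -3, 3, 2, 1], r+c [3, 6, 9, 5, 8, 11] are all distinct, so no two queens attack.

(1,2) (2,4) (3,6) (4,1) (5,3) (6,5)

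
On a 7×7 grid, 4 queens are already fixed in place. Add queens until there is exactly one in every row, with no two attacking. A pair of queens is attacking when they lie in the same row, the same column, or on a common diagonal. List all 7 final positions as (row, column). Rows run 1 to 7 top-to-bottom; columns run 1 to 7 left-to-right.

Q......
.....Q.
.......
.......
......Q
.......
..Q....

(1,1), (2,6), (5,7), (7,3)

Row 3: attacked by (1,1)→{1,3}; (2,6)→{5,6,7}; (5,7)→{5,7}; (7,3)→{3,7}. Safe: 2, 4. Place at column 4.
Row 4: attacked by (1,1)→{1,4}; (2,6)→{4,6}; (3,4)→{3,4,5}; (5,7)→{6,7}; (7,3)→{3,6}. Safe: 2. Place at column 2.
Row 6: attacked by (1,1)→{1,6}; (2,6)→{2,6}; (3,4)→{1,4,7}; (4,2)→{2,4}; (5,7)→{6,7}; (7,3)→{2,3,4}. Safe: 5. Place at column 5.
Columns [1, 6, 4, 2, 7, 5, 3], r−c [0, -4, -1, 2, -2, 1, 4], r+c [2, 8, 7, 6, 12, 11, 10] are all distinct, so no two queens attack.

(1,1) (2,6) (3,4) (4,2) (5,7) (6,5) (7,3)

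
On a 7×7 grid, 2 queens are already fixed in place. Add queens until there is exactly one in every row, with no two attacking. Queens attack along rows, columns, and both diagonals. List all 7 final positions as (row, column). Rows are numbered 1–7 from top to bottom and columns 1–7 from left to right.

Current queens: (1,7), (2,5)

Row 3: attacked by (1,7)→{5,7}; (2,5)→{4,5,6}. Safe: 1, 2, 3. Place at column 3.
Row 4: attacked by (1,7)→{4,7}; (2,5)→{3,5,7}; (3,3)→{2,3,4}. Safe: 1, 6. Place at column 1.
Row 5: attacked by (1,7)→{3,7}; (2,5)→{2,5}; (3,3)→{1,3,5}; (4,1)→{1,2}. Safe: 4, 6. Place at column 6.
Row 6: attacked by (1,7)→{2,7}; (2,5)→{1,5}; (3,3)→{3,6}; (4,1)→{1,3}; (5,6)→{5,6,7}. Safe: 4. Place at column 4.
Row 7: attacked by (1,7)→{1,7}; (2,5)→{5}; (3,3)→{3,7}; (4,1)→{1,4}; (5,6)→{4,6}; (6,4)→{3,4,5}. Safe: 2. Place at column 2.
Columns [7, 5, 3, 1, 6, 4, 2], r−c [-6, -3, 0, 3, -1, 2, 5], r+c [8, 7, 6, 5, 11, 10, 9] are all distinct, so no two queens attack.

(1,7) (2,5) (3,3) (4,1) (5,6) (6,4) (7,2)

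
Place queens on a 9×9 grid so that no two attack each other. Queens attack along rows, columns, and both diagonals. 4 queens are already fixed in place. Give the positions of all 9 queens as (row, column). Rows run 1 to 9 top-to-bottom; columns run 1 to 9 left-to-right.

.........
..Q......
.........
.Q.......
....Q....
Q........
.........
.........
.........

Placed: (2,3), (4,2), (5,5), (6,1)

Row 1: attacked by (2,3)→{2,3,4}; (4,2)→{2,5}; (5,5)→{1,5,9}; (6,1)→{1,6}. Safe: 7, 8. Place at column 7.
Row 3: attacked by (1,7)→{5,7,9}; (2,3)→{2,3,4}; (4,2)→{1,2,3}; (5,5)→{3,5,7}; (6,1)→{1,4}. Safe: 6, 8. Place at column 6.
Row 7: attacked by (1,7)→{1,7}; (2,3)→{3,8}; (3,6)→{2,6}; (4,2)→{2,5}; (5,5)→{3,5,7}; (6,1)→{1,2}. Safe: 4, 9. Place at column 9.
Row 8: attacked by (1,7)→{7}; (2,3)→{3,9}; (3,6)→{1,6}; (4,2)→{2,6}; (5,5)→{2,5,8}; (6,1)→{1,3}; (7,9)→{8,9}. Safe: 4. Place at column 4.
Row 9: attacked by (1,7)→{7}; (2,3)→{3}; (3,6)→{6}; (4,2)→{2,7}; (5,5)→{1,5,9}; (6,1)→{1,4}; (7,9)→{7,9}; (8,4)→{3,4,5}. Safe: 8. Place at column 8.
Columns [7, 3, 6, 2, 5, 1, 9, 4, 8], r−c [-6, -1, -3, 2, 0, 5, -2, 4, 1], r+c [8, 5, 9, 6, 10, 7, 16, 12, 17] are all distinct, so no two queens attack.

(1,7) (2,3) (3,6) (4,2) (5,5) (6,1) (7,9) (8,4) (9,8)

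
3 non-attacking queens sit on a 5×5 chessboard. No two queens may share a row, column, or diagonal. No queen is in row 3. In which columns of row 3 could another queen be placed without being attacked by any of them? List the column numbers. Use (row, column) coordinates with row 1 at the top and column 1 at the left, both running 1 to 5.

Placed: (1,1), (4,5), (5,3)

columns 2

(1,1) attacks row 3 at column 1 and diagonals 3.
(4,5) attacks row 3 at column 5 and diagonals 4.
(5,3) attacks row 3 at column 3 and diagonals 1, 5.
Attacked columns: {1, 3, 4, 5}. Safe: {2}.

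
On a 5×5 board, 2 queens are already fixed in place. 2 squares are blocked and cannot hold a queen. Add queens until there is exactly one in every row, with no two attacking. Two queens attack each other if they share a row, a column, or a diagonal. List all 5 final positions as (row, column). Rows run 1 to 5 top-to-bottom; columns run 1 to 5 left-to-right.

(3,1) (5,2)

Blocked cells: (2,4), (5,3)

(1,5) (2,3) (3,1) (4,4) (5,2)

Row 1: attacked by (3,1)→{1,3}; (5,2)→{2}. Safe: 4, 5. Place at column 5.
Row 2: attacked by (1,5)→{4,5}; (3,1)→{1,2}; (5,2)→{2,5}. Blocked: 4. Safe: 3. Place at column 3.
Row 4: attacked by (1,5)→{2,5}; (2,3)→{1,3,5}; (3,1)→{1,2}; (5,2)→{1,2,3}. Safe: 4. Place at column 4.
Columns [5, 3, 1, 4, 2], r−c [-4, -1, 2, 0, 3], r+c [6, 5, 4, 8, 7] are all distinct, so no two queens attack.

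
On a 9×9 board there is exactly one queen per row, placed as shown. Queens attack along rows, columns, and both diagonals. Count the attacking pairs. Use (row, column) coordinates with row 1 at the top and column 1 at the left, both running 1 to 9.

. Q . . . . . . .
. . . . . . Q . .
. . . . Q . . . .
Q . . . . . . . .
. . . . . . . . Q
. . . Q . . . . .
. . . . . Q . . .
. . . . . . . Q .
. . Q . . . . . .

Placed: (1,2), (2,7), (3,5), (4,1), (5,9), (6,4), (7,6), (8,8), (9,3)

All columns are distinct and no two queens satisfy |Δrow| = |Δcol|, so no pair attacks.

0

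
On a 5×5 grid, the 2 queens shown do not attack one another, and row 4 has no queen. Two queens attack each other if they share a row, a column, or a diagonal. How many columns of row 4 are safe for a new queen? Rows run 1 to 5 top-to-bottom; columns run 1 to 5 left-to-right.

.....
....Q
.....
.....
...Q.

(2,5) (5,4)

(2,5) attacks row 4 at column 5 and diagonals 3.
(5,4) attacks row 4 at column 4 and diagonals 3, 5.
Attacked columns: {3, 4, 5}. Safe: {1, 2}.

2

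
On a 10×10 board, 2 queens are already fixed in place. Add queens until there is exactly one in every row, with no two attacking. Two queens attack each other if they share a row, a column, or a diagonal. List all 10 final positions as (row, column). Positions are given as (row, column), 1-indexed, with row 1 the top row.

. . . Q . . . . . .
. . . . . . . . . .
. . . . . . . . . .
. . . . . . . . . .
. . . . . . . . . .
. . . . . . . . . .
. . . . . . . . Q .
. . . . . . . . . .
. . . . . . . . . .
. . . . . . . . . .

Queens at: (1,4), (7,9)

(1,4) (2,7) (3,3) (4,10) (5,6) (6,1) (7,9) (8,5) (9,8) (10,2)

Row 2: attacked by (1,4)→{3,4,5}; (7,9)→{4,9}. Safe: 1, 2, 6, 7, 8, 10. Place at column 7.
Row 3: attacked by (1,4)→{2,4,6}; (2,7)→{6,7,8}; (7,9)→{5,9}. Safe: 1, 3, 10. Place at column 3.
Row 4: attacked by (1,4)→{1,4,7}; (2,7)→{5,7,9}; (3,3)→{2,3,4}; (7,9)→{6,9}. Safe: 8, 10. Place at column 10.
Row 5: attacked by (1,4)→{4,8}; (2,7)→{4,7,10}; (3,3)→{1,3,5}; (4,10)→{9,10}; (7,9)→{7,9}. Safe: 2, 6. Place at column 6.
Row 6: attacked by (1,4)→{4,9}; (2,7)→{3,7}; (3,3)→{3,6}; (4,10)→{8,10}; (5,6)→{5,6,7}; (7,9)→{8,9,10}. Safe: 1, 2. Place at column 1.
Row 8: attacked by (1,4)→{4}; (2,7)→{1,7}; (3,3)→{3,8}; (4,10)→{6,10}; (5,6)→{3,6,9}; (6,1)→{1,3}; (7,9)→{8,9,10}. Safe: 2, 5. Place at column 5.
Row 9: attacked by (1,4)→{4}; (2,7)→{7}; (3,3)→{3,9}; (4,10)→{5,10}; (5,6)→{2,6,10}; (6,1)→{1,4}; (7,9)→{7,9}; (8,5)→{4,5,6}. Safe: 8. Place at column 8.
Row 10: attacked by (1,4)→{4}; (2,7)→{7}; (3,3)→{3,10}; (4,10)→{4,10}; (5,6)→{1,6}; (6,1)→{1,5}; (7,9)→{6,9}; (8,5)→{3,5,7}; (9,8)→{7,8,9}. Safe: 2. Place at column 2.
Columns [4, 7, 3, 10, 6, 1, 9, 5, 8, 2], r−c [-3, -5, 0, -6, -1, 5, -2, 3, 1, 8], r+c [5, 9, 6, 14, 11, 7, 16, 13, 17, 12] are all distinct, so no two queens attack.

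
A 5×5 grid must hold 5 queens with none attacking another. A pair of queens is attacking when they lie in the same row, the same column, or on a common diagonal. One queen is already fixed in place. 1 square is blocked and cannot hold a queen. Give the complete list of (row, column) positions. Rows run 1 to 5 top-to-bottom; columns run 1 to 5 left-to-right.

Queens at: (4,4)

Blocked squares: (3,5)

Row 1: attacked by (4,4)→{1,4}. Safe: 2, 3, 5. Place at column 5.
Row 2: attacked by (1,5)→{4,5}; (4,4)→{2,4}. Safe: 1, 3. Place at column 3.
Row 3: attacked by (1,5)→{3,5}; (2,3)→{2,3,4}; (4,4)→{3,4,5}. Blocked: 5. Safe: 1. Place at column 1.
Row 5: attacked by (1,5)→{1,5}; (2,3)→{3}; (3,1)→{1,3}; (4,4)→{3,4,5}. Safe: 2. Place at column 2.
Columns [5, 3, 1, 4, 2], r−c [-4, -1, 2, 0, 3], r+c [6, 5, 4, 8, 7] are all distinct, so no two queens attack.

(1,5) (2,3) (3,1) (4,4) (5,2)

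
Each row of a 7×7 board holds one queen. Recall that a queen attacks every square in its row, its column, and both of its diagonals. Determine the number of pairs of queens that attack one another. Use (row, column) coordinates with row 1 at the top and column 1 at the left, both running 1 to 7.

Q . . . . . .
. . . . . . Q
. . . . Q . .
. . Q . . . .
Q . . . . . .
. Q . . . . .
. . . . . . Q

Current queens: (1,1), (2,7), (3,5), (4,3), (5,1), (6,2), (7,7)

5

Same column: (1,1)–(5,1) (column 1); (2,7)–(7,7) (column 7).
Same diagonal: (1,1)–(7,7) (|1−7| = |1−7| = 6); (3,5)–(6,2) (|3−6| = |5−2| = 3); (5,1)–(6,2) (|5−6| = |1−2| = 1).
Total attacking pairs: 5.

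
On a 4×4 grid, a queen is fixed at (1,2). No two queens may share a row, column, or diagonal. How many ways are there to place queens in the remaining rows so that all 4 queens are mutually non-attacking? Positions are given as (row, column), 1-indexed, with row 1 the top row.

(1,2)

Branch on row 2: col 4 → 1.
Sum: 1 = 1.

1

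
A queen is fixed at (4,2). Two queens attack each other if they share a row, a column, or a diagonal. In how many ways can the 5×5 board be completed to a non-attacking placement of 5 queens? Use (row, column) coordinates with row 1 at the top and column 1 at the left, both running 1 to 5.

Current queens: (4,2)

Branch on row 1: col 1 → 1; col 3 → 1; col 4 → 0.
Sum: 1 + 1 + 0 = 2.

2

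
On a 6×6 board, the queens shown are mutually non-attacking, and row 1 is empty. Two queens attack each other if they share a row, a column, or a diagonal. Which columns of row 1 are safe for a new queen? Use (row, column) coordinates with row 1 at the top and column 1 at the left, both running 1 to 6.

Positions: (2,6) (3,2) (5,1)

columns 3

(2,6) attacks row 1 at column 6 and diagonals 5.
(3,2) attacks row 1 at column 2 and diagonals 4.
(5,1) attacks row 1 at column 1 and diagonals 5.
Attacked columns: {1, 2, 4, 5, 6}. Safe: {3}.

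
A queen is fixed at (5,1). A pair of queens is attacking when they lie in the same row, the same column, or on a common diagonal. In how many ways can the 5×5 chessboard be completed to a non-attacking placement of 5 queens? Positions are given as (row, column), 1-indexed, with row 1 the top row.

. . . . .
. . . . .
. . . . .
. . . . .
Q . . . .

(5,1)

Branch on row 1: col 2 → 0; col 3 → 1; col 4 → 1.
Sum: 0 + 1 + 1 = 2.

2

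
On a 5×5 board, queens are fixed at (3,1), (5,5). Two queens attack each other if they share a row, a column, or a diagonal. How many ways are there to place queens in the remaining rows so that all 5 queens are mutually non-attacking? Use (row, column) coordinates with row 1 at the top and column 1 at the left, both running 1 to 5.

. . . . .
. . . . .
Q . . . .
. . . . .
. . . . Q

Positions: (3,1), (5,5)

Branch on row 1: col 2 → 1; col 4 → 0.
Sum: 1 + 0 = 1.

1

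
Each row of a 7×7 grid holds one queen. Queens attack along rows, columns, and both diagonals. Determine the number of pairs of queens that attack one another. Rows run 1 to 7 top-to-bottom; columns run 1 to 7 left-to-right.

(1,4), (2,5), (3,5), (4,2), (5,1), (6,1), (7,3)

6

Same column: (2,5)–(3,5) (column 5); (5,1)–(6,1) (column 1).
Same diagonal: (1,4)–(2,5) (|1−2| = |4−5| = 1); (2,5)–(6,1) (|2−6| = |5−1| = 4); (4,2)–(5,1) (|4−5| = |2−1| = 1); (5,1)–(7,3) (|5−7| = |1−3| = 2).
Total attacking pairs: 6.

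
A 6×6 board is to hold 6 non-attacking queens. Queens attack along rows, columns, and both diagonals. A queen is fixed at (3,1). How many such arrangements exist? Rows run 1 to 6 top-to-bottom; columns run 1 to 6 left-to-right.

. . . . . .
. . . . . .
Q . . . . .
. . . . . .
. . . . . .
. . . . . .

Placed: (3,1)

Branch on row 1: col 2 → 0; col 4 → 0; col 5 → 1; col 6 → 0.
Sum: 0 + 0 + 1 + 0 = 1.

1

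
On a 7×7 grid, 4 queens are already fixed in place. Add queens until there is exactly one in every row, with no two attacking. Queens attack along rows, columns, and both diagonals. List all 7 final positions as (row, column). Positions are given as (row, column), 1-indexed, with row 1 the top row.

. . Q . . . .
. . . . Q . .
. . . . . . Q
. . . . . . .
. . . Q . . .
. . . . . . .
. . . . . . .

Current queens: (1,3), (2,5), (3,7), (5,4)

(1,3) (2,5) (3,7) (4,2) (5,4) (6,6) (7,1)

Row 4: attacked by (1,3)→{3,6}; (2,5)→{3,5,7}; (3,7)→{6,7}; (5,4)→{3,4,5}. Safe: 1, 2. Place at column 2.
Row 6: attacked by (1,3)→{3}; (2,5)→{1,5}; (3,7)→{4,7}; (4,2)→{2,4}; (5,4)→{3,4,5}. Safe: 6. Place at column 6.
Row 7: attacked by (1,3)→{3}; (2,5)→{5}; (3,7)→{3,7}; (4,2)→{2,5}; (5,4)→{2,4,6}; (6,6)→{5,6,7}. Safe: 1. Place at column 1.
Columns [3, 5, 7, 2, 4, 6, 1], r−c [-2, -3, -4, 2, 1, 0, 6], r+c [4, 7, 10, 6, 9, 12, 8] are all distinct, so no two queens attack.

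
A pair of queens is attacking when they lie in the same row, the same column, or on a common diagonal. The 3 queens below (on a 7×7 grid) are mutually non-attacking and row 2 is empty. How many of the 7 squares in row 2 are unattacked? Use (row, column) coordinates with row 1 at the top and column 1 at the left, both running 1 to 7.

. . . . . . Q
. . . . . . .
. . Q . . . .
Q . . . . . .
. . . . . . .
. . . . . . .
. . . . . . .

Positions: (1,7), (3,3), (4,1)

1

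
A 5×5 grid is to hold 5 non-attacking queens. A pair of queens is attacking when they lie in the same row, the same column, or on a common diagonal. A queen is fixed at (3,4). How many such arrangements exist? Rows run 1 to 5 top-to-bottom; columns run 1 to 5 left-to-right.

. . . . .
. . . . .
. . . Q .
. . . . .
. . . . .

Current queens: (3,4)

Branch on row 1: col 1 → 0; col 3 → 1; col 5 → 1.
Sum: 0 + 1 + 1 = 2.

2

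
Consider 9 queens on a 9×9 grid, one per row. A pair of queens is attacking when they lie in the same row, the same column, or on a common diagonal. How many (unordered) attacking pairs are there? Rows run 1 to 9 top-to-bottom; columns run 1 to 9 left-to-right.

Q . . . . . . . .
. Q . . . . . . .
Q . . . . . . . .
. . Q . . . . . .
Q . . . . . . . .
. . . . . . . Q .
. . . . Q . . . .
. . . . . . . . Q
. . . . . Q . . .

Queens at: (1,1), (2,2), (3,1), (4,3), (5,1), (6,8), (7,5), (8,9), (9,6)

Same column: (1,1)–(3,1) (column 1); (1,1)–(5,1) (column 1); (3,1)–(5,1) (column 1).
Same diagonal: (1,1)–(2,2) (|1−2| = |1−2| = 1); (2,2)–(3,1) (|2−3| = |2−1| = 1); (3,1)–(7,5) (|3−7| = |1−5| = 4).
Total attacking pairs: 6.

6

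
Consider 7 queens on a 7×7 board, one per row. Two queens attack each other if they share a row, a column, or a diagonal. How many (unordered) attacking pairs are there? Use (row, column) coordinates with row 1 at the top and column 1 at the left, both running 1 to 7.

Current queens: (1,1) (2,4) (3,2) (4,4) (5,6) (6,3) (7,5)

2

Same column: (2,4)–(4,4) (column 4).
Same diagonal: (1,1)–(4,4) (|1−4| = |1−4| = 3).
Total attacking pairs: 2.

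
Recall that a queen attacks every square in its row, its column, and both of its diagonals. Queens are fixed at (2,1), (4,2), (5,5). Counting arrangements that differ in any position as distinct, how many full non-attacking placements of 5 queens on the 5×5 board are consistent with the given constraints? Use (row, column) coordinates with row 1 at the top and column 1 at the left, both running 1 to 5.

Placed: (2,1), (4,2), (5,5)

1

Branch on row 1: col 3 → 1; col 4 → 0.
Sum: 1 + 0 = 1.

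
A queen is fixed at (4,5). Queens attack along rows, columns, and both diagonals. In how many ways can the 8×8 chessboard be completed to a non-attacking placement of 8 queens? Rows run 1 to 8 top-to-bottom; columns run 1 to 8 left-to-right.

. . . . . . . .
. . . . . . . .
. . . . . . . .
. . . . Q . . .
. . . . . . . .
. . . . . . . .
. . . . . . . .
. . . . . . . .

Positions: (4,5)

Branch on row 1: col 1 → 0; col 3 → 2; col 4 → 4; col 6 → 1; col 7 → 1.
Sum: 0 + 2 + 4 + 1 + 1 = 8.

8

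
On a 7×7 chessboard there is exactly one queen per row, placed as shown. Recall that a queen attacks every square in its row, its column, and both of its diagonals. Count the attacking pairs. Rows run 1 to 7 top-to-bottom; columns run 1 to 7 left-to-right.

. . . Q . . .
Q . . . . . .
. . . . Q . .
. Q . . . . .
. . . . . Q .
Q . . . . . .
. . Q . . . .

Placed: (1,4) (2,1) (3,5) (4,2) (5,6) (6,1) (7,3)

1

Same column: (2,1)–(6,1) (column 1).
Total attacking pairs: 1.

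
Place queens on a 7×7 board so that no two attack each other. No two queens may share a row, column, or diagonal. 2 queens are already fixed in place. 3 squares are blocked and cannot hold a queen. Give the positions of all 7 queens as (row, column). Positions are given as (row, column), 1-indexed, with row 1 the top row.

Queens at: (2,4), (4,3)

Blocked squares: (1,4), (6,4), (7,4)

(1,1) (2,4) (3,7) (4,3) (5,6) (6,2) (7,5)

Row 1: attacked by (2,4)→{3,4,5}; (4,3)→{3,6}. Blocked: 4. Safe: 1, 2, 7. Place at column 1.
Row 3: attacked by (1,1)→{1,3}; (2,4)→{3,4,5}; (4,3)→{2,3,4}. Safe: 6, 7. Place at column 7.
Row 5: attacked by (1,1)→{1,5}; (2,4)→{1,4,7}; (3,7)→{5,7}; (4,3)→{2,3,4}. Safe: 6. Place at column 6.
Row 6: attacked by (1,1)→{1,6}; (2,4)→{4}; (3,7)→{4,7}; (4,3)→{1,3,5}; (5,6)→{5,6,7}. Blocked: 4. Safe: 2. Place at column 2.
Row 7: attacked by (1,1)→{1,7}; (2,4)→{4}; (3,7)→{3,7}; (4,3)→{3,6}; (5,6)→{4,6}; (6,2)→{1,2,3}. Blocked: 4. Safe: 5. Place at column 5.
Columns [1, 4, 7, 3, 6, 2, 5], r−c [0, -2, -4, 1, -1, 4, 2], r+c [2, 6, 10, 7, 11, 8, 12] are all distinct, so no two queens attack.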